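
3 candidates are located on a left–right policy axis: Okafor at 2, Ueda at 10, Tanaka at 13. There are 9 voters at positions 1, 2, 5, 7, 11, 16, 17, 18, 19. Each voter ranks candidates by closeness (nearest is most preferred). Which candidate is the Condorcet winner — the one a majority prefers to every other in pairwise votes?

Ueda

With single-peaked preferences on a line, the Condorcet winner is the candidate closest to the median voter.
The median voter (position 11) is closest to Ueda at 10.
Check: Ueda vs Tanaka — voters closer to Ueda: 5 of 9.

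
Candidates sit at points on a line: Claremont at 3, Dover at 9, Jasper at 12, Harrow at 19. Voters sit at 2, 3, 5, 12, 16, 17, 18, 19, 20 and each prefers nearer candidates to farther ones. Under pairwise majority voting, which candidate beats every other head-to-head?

With single-peaked preferences on a line, the Condorcet winner is the candidate closest to the median voter.
The median voter (position 16) is closest to Harrow at 19.
Check: Harrow vs Claremont — voters closer to Harrow: 6 of 9.

Harrow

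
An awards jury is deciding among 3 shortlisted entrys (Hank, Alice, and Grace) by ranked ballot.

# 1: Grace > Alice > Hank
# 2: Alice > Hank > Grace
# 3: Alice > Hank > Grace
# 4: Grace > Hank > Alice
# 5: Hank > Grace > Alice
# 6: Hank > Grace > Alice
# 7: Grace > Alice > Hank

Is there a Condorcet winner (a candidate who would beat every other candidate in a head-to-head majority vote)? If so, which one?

None — there is no Condorcet winner

Head-to-head results (7 voters total):
Hank vs Alice: Alice wins 4–3.
Hank vs Grace: Hank wins 4–3.
Alice vs Grace: Grace wins 5–2.
No candidate beats all others: Hank beats Grace beats Alice beats Hank, a majority cycle.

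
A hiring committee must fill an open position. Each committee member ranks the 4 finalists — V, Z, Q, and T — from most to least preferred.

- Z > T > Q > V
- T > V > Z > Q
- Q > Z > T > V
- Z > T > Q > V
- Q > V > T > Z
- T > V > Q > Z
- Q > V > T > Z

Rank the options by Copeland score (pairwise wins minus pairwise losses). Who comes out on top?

Pairwise results:
  V vs Z: V wins 4–3.
  V vs Q: Q wins 5–2.
  V vs T: T wins 5–2.
  Z vs Q: Q wins 4–3.
  Z vs T: T wins 4–3.
  Q vs T: T wins 4–3.
Copeland scores (wins − losses):
  V: 1 − 2 = -1
  Z: 0 − 3 = -3
  Q: 2 − 1 = 1
  T: 3 − 0 = 3
T has the best Copeland score.

T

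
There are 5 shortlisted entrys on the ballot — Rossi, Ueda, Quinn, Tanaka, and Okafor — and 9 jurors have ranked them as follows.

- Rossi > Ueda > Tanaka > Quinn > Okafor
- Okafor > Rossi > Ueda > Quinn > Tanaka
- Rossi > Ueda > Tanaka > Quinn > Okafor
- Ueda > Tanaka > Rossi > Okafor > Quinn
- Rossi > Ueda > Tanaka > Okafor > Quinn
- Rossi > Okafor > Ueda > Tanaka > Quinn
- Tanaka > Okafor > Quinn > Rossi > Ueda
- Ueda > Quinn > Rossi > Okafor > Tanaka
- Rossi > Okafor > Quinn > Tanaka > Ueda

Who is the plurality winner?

Rossi

First-place vote totals:
  Rossi: 5
  Ueda: 2
  Quinn: 0
  Tanaka: 1
  Okafor: 1
Rossi has the most first-place votes.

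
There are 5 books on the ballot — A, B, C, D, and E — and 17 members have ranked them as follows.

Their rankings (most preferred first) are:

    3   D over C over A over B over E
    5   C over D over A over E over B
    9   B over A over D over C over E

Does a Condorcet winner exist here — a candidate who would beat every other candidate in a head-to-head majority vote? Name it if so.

B

Head-to-head results (17 voters total):
A vs B: B wins 9–8.
A vs C: A wins 9–8.
A vs D: A wins 9–8.
A vs E: A wins 17–0.
B vs C: B wins 9–8.
B vs D: B wins 9–8.
B vs E: B wins 12–5.
C vs D: D wins 12–5.
C vs E: C wins 17–0.
D vs E: D wins 17–0.
B beats each rival — A (9–8), C (9–8), D (9–8), E (12–5) — so B is the Condorcet winner.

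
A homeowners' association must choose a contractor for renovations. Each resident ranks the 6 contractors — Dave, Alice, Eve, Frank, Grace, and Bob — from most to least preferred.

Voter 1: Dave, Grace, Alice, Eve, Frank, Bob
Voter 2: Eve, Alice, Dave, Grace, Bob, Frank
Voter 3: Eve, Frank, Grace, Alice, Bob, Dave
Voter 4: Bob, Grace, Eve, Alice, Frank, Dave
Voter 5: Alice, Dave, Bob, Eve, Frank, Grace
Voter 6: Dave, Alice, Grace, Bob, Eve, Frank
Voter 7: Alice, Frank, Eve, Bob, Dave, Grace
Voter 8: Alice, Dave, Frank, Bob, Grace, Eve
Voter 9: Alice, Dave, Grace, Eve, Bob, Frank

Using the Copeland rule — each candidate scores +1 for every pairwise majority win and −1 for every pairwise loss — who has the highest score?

Pairwise results:
  Dave vs Alice: Alice wins 7–2.
  Dave vs Eve: Dave wins 5–4.
  Dave vs Frank: Dave wins 6–3.
  Dave vs Grace: Dave wins 7–2.
  Dave vs Bob: Dave wins 6–3.
  Alice vs Eve: Alice wins 6–3.
  Alice vs Frank: Alice wins 8–1.
  Alice vs Grace: Alice wins 6–3.
  Alice vs Bob: Alice wins 8–1.
  Eve vs Frank: Eve wins 7–2.
  Eve vs Grace: Grace wins 5–4.
  Eve vs Bob: Eve wins 5–4.
  Frank vs Grace: Grace wins 5–4.
  Frank vs Bob: Bob wins 5–4.
  Grace vs Bob: Grace wins 5–4.
Copeland scores (wins − losses):
  Dave: 4 − 1 = 3
  Alice: 5 − 0 = 5
  Eve: 2 − 3 = -1
  Frank: 0 − 5 = -5
  Grace: 3 − 2 = 1
  Bob: 1 − 4 = -3
Alice has the best Copeland score.

Alice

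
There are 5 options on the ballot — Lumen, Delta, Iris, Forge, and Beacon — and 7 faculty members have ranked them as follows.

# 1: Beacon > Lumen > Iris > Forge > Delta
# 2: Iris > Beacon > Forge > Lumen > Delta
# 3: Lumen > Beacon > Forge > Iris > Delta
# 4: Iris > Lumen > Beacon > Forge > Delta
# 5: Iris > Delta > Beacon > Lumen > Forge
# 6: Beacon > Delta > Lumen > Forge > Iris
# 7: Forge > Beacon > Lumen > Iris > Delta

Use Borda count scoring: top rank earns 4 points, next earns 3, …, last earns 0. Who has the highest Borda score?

Beacon

Borda scores:
  Lumen: 3 + 1 + 4 + 3 + 1 + 2 + 2 = 16
  Delta: 0 + 0 + 0 + 0 + 3 + 3 + 0 = 6
  Iris: 2 + 4 + 1 + 4 + 4 + 0 + 1 = 16
  Forge: 1 + 2 + 2 + 1 + 0 + 1 + 4 = 11
  Beacon: 4 + 3 + 3 + 2 + 2 + 4 + 3 = 21
Beacon has the highest total.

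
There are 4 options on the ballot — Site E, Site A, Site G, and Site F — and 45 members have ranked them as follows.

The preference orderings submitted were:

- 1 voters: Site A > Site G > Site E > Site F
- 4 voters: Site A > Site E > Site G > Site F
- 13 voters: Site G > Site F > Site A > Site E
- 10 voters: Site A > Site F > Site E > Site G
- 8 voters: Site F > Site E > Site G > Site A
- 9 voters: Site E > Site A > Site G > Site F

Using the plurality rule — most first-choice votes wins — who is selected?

First-place vote totals:
  Site E: 9
  Site A: 15
  Site G: 13
  Site F: 8
Site A has the most first-place votes.

Site A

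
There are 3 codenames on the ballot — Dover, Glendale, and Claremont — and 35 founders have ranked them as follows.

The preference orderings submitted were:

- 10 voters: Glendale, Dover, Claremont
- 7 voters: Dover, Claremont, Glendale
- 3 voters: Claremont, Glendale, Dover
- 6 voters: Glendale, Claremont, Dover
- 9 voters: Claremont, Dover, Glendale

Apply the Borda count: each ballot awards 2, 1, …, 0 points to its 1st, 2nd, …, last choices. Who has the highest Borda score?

Borda scores:
  Dover: 10·1 + 7·2 + 3·0 + 6·0 + 9·1 = 33
  Glendale: 10·2 + 7·0 + 3·1 + 6·2 + 9·0 = 35
  Claremont: 10·0 + 7·1 + 3·2 + 6·1 + 9·2 = 37
Claremont has the highest total.

Claremont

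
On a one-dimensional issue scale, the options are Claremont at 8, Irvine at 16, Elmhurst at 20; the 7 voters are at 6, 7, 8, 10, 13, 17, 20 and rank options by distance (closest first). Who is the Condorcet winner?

Claremont

With single-peaked preferences on a line, the Condorcet winner is the candidate closest to the median voter.
The median voter (position 10) is closest to Claremont at 8.
Check: Claremont vs Elmhurst — voters closer to Claremont: 5 of 7.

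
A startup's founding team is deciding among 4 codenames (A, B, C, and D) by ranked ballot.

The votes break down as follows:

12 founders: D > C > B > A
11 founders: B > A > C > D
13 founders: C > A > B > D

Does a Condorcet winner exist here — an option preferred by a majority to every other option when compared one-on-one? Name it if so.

C

Head-to-head results (36 voters total):
A vs B: B wins 23–13.
A vs C: C wins 25–11.
A vs D: A wins 24–12.
B vs C: C wins 25–11.
B vs D: B wins 24–12.
C vs D: C wins 24–12.
C beats each rival — A (25–11), B (25–11), D (24–12) — so C is the Condorcet winner.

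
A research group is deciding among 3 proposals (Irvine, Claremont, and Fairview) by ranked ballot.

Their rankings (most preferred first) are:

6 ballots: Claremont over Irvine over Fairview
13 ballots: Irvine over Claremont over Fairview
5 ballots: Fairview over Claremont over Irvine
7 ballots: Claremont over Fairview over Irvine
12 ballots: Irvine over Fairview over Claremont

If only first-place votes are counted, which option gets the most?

Irvine

First-place vote totals:
  Irvine: 25
  Claremont: 13
  Fairview: 5
Irvine has the most first-place votes.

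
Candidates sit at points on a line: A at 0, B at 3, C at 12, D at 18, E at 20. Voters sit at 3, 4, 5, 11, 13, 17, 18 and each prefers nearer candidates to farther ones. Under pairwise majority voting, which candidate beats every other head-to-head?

C

With single-peaked preferences on a line, the Condorcet winner is the candidate closest to the median voter.
The median voter (position 11) is closest to C at 12.
Check: C vs B — voters closer to C: 4 of 7.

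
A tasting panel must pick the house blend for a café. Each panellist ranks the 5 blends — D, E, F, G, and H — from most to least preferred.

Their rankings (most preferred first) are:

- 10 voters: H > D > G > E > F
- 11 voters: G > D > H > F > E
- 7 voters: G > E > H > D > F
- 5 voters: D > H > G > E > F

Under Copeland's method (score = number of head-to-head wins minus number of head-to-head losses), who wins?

Pairwise results:
  D vs E: D wins 26–7.
  D vs F: D wins 33–0.
  D vs G: G wins 18–15.
  D vs H: H wins 17–16.
  E vs F: E wins 22–11.
  E vs G: G wins 33–0.
  E vs H: H wins 26–7.
  F vs G: G wins 33–0.
  F vs H: H wins 33–0.
  G vs H: G wins 18–15.
Copeland scores (wins − losses):
  D: 2 − 2 = 0
  E: 1 − 3 = -2
  F: 0 − 4 = -4
  G: 4 − 0 = 4
  H: 3 − 1 = 2
G has the best Copeland score.

G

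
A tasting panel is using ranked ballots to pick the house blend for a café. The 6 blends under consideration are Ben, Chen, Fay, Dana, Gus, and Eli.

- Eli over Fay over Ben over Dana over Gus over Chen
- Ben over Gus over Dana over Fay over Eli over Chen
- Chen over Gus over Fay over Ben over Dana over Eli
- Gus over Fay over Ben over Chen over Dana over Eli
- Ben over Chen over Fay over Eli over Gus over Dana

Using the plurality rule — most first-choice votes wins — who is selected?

Ben

First-place vote totals:
  Ben: 2
  Chen: 1
  Fay: 0
  Dana: 0
  Gus: 1
  Eli: 1
Ben has the most first-place votes.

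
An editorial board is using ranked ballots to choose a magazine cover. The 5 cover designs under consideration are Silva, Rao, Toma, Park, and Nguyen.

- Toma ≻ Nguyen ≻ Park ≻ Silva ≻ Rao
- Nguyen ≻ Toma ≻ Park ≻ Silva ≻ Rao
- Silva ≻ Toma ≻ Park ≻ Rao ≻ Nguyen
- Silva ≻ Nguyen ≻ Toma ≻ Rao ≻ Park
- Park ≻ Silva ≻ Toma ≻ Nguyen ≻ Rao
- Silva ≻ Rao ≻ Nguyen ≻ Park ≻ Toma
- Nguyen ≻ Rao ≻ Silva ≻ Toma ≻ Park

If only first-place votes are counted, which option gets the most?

First-place vote totals:
  Silva: 3
  Rao: 0
  Toma: 1
  Park: 1
  Nguyen: 2
Silva has the most first-place votes.

Silva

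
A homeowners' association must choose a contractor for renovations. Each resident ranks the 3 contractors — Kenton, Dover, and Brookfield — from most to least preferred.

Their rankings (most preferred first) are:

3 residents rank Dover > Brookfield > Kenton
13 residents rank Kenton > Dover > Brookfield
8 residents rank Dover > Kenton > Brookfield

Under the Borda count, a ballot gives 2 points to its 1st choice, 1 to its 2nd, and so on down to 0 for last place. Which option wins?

Borda scores:
  Kenton: 3·0 + 13·2 + 8·1 = 34
  Dover: 3·2 + 13·1 + 8·2 = 35
  Brookfield: 3·1 + 13·0 + 8·0 = 3
Dover has the highest total.

Dover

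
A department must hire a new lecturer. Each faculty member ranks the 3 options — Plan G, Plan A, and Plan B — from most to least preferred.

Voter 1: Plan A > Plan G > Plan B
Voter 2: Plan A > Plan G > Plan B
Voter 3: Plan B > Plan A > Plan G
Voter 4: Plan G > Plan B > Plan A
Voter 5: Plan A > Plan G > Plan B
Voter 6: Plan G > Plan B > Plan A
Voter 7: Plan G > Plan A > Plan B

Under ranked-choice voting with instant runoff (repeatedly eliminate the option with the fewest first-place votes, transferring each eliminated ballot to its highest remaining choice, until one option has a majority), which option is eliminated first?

Plan B

Round 1: Plan G 3, Plan A 3, Plan B 1. Plan B has the fewest and is eliminated.
Round 2: Plan A 4, Plan G 3. Plan A has a majority.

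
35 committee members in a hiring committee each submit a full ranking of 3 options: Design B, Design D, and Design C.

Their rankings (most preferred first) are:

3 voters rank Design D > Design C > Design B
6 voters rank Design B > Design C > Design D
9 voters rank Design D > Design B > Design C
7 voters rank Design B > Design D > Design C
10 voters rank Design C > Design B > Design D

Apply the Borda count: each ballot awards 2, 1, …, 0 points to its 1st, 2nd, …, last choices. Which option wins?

Design B

Borda scores:
  Design B: 3·0 + 6·2 + 9·1 + 7·2 + 10·1 = 45
  Design D: 3·2 + 6·0 + 9·2 + 7·1 + 10·0 = 31
  Design C: 3·1 + 6·1 + 9·0 + 7·0 + 10·2 = 29
Design B has the highest total.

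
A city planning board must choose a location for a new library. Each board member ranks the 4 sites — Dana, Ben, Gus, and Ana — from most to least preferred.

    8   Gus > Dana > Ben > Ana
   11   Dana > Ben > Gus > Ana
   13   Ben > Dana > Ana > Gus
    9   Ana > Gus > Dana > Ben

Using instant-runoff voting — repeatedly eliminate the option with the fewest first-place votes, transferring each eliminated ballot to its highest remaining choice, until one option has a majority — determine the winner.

Dana

Round 1: Ben 13, Dana 11, Ana 9, Gus 8. Gus has the fewest and is eliminated.
Round 2: Dana 19, Ben 13, Ana 9. Ana has the fewest and is eliminated.
Round 3: Dana 28, Ben 13. Dana has a majority.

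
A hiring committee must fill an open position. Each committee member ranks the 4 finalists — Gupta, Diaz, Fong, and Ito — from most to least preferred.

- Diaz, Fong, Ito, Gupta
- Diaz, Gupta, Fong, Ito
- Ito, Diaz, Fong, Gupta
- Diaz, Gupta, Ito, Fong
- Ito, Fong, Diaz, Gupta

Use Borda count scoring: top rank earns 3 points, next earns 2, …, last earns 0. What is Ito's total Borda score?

Borda scores:
  Gupta: 0 + 2 + 0 + 2 + 0 = 4
  Diaz: 3 + 3 + 2 + 3 + 1 = 12
  Fong: 2 + 1 + 1 + 0 + 2 = 6
  Ito: 1 + 0 + 3 + 1 + 3 = 8

8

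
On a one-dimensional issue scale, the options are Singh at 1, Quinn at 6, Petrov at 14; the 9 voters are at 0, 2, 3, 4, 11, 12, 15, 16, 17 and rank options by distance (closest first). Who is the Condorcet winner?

Petrov

With single-peaked preferences on a line, the Condorcet winner is the candidate closest to the median voter.
The median voter (position 11) is closest to Petrov at 14.
Check: Petrov vs Singh — voters closer to Petrov: 5 of 9.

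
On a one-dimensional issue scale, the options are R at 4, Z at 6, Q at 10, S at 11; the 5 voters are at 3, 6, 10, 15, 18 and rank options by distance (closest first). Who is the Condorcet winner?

With single-peaked preferences on a line, the Condorcet winner is the candidate closest to the median voter.
The median voter (position 10) is closest to Q at 10.
Check: Q vs Z — voters closer to Q: 3 of 5.

Q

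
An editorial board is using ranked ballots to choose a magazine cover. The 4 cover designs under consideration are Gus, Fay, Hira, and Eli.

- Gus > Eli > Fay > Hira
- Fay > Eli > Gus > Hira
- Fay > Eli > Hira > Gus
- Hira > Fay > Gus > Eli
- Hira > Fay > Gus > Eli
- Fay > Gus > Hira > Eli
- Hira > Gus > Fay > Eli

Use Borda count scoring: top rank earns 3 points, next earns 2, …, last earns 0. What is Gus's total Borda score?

10

Borda scores:
  Gus: 3 + 1 + 0 + 1 + 1 + 2 + 2 = 10
  Fay: 1 + 3 + 3 + 2 + 2 + 3 + 1 = 15
  Hira: 0 + 0 + 1 + 3 + 3 + 1 + 3 = 11
  Eli: 2 + 2 + 2 + 0 + 0 + 0 + 0 = 6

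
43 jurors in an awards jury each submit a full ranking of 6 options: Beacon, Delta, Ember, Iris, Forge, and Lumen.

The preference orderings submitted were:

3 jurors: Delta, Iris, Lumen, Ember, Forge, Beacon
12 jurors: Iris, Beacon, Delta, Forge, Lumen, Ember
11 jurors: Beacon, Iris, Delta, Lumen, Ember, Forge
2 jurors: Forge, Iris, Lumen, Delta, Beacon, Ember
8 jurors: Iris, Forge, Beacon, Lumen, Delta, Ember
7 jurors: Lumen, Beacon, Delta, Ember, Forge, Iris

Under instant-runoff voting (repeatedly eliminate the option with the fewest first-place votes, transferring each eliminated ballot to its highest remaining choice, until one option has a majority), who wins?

Round 1: Iris 20, Beacon 11, Lumen 7, Delta 3, Forge 2, Ember 0. Ember has the fewest and is eliminated.
Round 2: Iris 20, Beacon 11, Lumen 7, Delta 3, Forge 2. Forge has the fewest and is eliminated.
Round 3: Iris 22, Beacon 11, Lumen 7, Delta 3. Iris has a majority.

Iris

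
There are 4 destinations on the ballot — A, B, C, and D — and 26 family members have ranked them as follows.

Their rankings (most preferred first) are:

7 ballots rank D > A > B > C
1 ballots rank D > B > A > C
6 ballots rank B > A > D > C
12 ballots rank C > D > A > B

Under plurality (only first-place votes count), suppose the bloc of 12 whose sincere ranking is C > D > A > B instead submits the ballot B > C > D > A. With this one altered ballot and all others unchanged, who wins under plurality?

B

First-place totals with the altered ballot: A 0, B 18, C 0, D 8.
The switch changes the winner from C to B.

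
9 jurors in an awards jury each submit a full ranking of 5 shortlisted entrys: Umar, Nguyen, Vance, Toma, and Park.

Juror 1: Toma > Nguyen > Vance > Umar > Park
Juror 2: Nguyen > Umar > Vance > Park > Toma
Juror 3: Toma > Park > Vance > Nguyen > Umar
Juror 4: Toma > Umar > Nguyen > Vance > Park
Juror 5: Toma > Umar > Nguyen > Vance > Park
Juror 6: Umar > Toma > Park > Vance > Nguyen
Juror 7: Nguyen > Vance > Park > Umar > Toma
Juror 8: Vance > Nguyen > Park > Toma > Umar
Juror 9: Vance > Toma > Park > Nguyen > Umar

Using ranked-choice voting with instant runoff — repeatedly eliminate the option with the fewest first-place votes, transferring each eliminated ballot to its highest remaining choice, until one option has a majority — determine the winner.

Toma

Round 1: Toma 4, Nguyen 2, Vance 2, Umar 1, Park 0. Park has the fewest and is eliminated.
Round 2: Toma 4, Nguyen 2, Vance 2, Umar 1. Umar has the fewest and is eliminated.
Round 3: Toma 5, Nguyen 2, Vance 2. Toma has a majority.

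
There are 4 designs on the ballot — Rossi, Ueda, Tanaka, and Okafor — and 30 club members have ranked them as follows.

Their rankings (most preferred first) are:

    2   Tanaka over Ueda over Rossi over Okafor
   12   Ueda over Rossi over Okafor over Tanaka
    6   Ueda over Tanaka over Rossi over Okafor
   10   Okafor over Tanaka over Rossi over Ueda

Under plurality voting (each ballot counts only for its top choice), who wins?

Ueda

First-place vote totals:
  Rossi: 0
  Ueda: 18
  Tanaka: 2
  Okafor: 10
Ueda has the most first-place votes.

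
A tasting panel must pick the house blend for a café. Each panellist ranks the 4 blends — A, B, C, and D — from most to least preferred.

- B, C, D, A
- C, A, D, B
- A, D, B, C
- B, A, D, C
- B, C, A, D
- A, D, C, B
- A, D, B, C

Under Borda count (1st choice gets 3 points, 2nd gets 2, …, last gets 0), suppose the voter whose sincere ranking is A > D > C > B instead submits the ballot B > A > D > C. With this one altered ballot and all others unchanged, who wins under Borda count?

B

Borda totals with the altered ballot: A 13, B 14, C 7, D 8.
The switch changes the winner from A to B.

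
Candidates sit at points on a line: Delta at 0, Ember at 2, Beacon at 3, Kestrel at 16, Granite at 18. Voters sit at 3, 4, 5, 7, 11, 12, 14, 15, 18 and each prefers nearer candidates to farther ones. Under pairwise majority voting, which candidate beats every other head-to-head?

Kestrel

With single-peaked preferences on a line, the Condorcet winner is the candidate closest to the median voter.
The median voter (position 11) is closest to Kestrel at 16.
Check: Kestrel vs Beacon — voters closer to Kestrel: 5 of 9.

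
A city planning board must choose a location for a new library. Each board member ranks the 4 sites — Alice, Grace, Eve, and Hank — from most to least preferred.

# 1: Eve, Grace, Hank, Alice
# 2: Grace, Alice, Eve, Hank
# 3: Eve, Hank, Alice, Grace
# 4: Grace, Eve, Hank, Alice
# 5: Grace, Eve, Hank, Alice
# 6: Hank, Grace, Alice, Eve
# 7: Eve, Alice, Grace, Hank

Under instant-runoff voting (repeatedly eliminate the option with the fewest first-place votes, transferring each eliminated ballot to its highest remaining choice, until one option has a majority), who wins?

Grace

Round 1: Grace 3, Eve 3, Hank 1, Alice 0. Alice has the fewest and is eliminated.
Round 2: Grace 3, Eve 3, Hank 1. Hank has the fewest and is eliminated.
Round 3: Grace 4, Eve 3. Grace has a majority.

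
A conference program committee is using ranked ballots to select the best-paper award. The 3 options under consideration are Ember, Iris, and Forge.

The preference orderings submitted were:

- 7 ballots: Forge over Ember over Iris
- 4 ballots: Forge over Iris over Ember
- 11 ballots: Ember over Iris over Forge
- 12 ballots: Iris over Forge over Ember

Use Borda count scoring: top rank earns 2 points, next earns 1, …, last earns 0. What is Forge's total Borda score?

Borda scores:
  Ember: 7·1 + 4·0 + 11·2 + 12·0 = 29
  Iris: 7·0 + 4·1 + 11·1 + 12·2 = 39
  Forge: 7·2 + 4·2 + 11·0 + 12·1 = 34

34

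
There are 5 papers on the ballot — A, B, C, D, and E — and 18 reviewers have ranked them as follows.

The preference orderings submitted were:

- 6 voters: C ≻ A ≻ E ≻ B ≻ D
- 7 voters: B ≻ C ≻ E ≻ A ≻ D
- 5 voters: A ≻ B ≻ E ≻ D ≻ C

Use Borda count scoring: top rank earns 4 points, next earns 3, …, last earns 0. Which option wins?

Borda scores:
  A: 6·3 + 7·1 + 5·4 = 45
  B: 6·1 + 7·4 + 5·3 = 49
  C: 6·4 + 7·3 + 5·0 = 45
  D: 6·0 + 7·0 + 5·1 = 5
  E: 6·2 + 7·2 + 5·2 = 36
B has the highest total.

B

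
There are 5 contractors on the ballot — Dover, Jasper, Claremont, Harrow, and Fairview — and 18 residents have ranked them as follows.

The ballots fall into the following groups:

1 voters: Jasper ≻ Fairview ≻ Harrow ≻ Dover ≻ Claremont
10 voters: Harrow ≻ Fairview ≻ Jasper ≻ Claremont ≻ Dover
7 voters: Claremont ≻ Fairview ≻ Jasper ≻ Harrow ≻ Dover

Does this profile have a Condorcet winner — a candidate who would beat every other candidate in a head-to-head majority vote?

Head-to-head results (18 voters total):
Dover vs Jasper: Jasper wins 18–0.
Dover vs Claremont: Claremont wins 17–1.
Dover vs Harrow: Harrow wins 18–0.
Dover vs Fairview: Fairview wins 18–0.
Jasper vs Claremont: Jasper wins 11–7.
Jasper vs Harrow: Harrow wins 10–8.
Jasper vs Fairview: Fairview wins 17–1.
Claremont vs Harrow: Harrow wins 11–7.
Claremont vs Fairview: Fairview wins 11–7.
Harrow vs Fairview: Harrow wins 10–8.
Harrow beats each rival — Dover (18–0), Jasper (10–8), Claremont (11–7), Fairview (10–8) — so Harrow is the Condorcet winner.

Yes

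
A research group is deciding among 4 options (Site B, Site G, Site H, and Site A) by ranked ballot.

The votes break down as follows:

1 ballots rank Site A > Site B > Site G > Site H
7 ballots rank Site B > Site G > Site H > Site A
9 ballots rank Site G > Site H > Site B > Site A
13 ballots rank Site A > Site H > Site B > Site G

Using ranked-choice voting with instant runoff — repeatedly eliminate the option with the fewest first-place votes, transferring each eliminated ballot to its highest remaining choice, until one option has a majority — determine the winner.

Round 1: Site A 14, Site G 9, Site B 7, Site H 0. Site H has the fewest and is eliminated.
Round 2: Site A 14, Site G 9, Site B 7. Site B has the fewest and is eliminated.
Round 3: Site G 16, Site A 14. Site G has a majority.

Site G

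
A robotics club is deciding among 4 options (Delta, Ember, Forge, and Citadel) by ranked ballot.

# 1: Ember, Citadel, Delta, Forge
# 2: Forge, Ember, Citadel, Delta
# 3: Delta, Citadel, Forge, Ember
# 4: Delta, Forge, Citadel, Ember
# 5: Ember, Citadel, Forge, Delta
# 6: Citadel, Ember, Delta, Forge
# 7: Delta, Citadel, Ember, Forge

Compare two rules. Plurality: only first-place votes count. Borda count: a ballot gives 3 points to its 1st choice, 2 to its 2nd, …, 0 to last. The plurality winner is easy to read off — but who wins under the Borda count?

Plurality first-place counts: Delta 3, Ember 2, Forge 1, Citadel 1 → Delta.
Borda totals: Delta 11, Ember 11, Forge 7, Citadel 13 → Citadel.

Citadel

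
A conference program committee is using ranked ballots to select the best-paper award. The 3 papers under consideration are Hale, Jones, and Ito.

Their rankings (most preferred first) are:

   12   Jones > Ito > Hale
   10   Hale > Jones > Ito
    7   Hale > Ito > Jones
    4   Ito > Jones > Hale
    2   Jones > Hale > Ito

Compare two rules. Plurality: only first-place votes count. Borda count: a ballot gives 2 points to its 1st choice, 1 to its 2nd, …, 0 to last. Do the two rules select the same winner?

Plurality first-place counts: Hale 17, Jones 14, Ito 4 → Hale.
Borda totals: Hale 36, Jones 42, Ito 27 → Jones.
The two rules disagree: plurality picks Hale, Borda picks Jones.

No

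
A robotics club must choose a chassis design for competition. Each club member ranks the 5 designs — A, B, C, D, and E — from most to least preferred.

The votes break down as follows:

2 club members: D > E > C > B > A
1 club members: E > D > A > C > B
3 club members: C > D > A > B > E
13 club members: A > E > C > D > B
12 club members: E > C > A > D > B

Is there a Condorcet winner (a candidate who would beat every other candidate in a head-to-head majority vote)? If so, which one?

Head-to-head results (31 voters total):
A vs B: A wins 29–2.
A vs C: C wins 17–14.
A vs D: A wins 25–6.
A vs E: A wins 16–15.
B vs C: C wins 31–0.
B vs D: D wins 31–0.
B vs E: E wins 28–3.
C vs D: C wins 28–3.
C vs E: E wins 28–3.
D vs E: E wins 26–5.
No candidate beats all others: A beats E beats C beats A, a majority cycle.

No Condorcet winner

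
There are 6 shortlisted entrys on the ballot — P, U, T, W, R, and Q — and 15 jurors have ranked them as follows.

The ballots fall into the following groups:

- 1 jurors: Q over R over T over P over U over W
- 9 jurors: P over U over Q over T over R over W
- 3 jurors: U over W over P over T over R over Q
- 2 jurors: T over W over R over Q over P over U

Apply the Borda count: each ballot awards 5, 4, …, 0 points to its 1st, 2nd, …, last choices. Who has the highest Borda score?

Borda scores:
  P: 2 + 9·5 + 3·3 + 2·1 = 58
  U: 1 + 9·4 + 3·5 + 2·0 = 52
  T: 3 + 9·2 + 3·2 + 2·5 = 37
  W: 0 + 9·0 + 3·4 + 2·4 = 20
  R: 4 + 9·1 + 3·1 + 2·3 = 22
  Q: 5 + 9·3 + 3·0 + 2·2 = 36
P has the highest total.

P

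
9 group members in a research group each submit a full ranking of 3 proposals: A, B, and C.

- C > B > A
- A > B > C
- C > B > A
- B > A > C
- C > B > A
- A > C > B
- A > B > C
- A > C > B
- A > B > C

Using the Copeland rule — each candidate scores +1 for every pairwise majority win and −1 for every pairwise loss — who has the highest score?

A

Pairwise results:
  A vs B: A wins 5–4.
  A vs C: A wins 6–3.
  B vs C: C wins 5–4.
Copeland scores (wins − losses):
  A: 2 − 0 = 2
  B: 0 − 2 = -2
  C: 1 − 1 = 0
A has the best Copeland score.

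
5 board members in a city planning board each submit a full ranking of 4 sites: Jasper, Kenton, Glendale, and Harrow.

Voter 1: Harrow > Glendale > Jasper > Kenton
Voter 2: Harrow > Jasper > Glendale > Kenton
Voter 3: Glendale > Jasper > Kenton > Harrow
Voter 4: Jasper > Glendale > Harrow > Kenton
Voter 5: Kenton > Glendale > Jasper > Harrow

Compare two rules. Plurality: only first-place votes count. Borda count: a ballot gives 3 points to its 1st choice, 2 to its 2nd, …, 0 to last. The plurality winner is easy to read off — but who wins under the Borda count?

Plurality first-place counts: Jasper 1, Kenton 1, Glendale 1, Harrow 2 → Harrow.
Borda totals: Jasper 9, Kenton 4, Glendale 10, Harrow 7 → Glendale.

Glendale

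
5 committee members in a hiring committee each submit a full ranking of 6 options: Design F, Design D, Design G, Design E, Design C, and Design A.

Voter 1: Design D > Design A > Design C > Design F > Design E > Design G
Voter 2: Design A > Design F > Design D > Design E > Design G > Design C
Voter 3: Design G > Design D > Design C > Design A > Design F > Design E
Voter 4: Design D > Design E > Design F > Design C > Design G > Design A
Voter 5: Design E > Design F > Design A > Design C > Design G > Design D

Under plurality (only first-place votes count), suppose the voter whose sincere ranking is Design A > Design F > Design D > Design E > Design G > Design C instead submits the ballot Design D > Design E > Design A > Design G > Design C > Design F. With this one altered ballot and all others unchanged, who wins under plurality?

Design D

First-place totals with the altered ballot: Design F 0, Design D 3, Design G 1, Design E 1, Design C 0, Design A 0.
The winner is unchanged: still Design D.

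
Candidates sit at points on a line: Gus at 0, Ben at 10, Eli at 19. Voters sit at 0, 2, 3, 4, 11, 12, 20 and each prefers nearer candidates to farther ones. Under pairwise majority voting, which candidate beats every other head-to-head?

With single-peaked preferences on a line, the Condorcet winner is the candidate closest to the median voter.
The median voter (position 4) is closest to Gus at 0.
Check: Gus vs Ben — voters closer to Gus: 4 of 7.

Gus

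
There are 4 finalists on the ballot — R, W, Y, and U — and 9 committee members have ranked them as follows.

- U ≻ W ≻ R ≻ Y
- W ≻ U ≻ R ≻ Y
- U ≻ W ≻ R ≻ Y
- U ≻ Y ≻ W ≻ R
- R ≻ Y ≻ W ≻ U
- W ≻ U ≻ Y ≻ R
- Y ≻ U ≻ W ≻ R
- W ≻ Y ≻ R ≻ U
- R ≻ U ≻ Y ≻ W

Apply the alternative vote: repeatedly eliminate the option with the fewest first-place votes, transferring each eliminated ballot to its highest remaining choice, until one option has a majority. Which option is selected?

Round 1: W 3, U 3, R 2, Y 1. Y has the fewest and is eliminated.
Round 2: U 4, W 3, R 2. R has the fewest and is eliminated.
Round 3: U 5, W 4. U has a majority.

U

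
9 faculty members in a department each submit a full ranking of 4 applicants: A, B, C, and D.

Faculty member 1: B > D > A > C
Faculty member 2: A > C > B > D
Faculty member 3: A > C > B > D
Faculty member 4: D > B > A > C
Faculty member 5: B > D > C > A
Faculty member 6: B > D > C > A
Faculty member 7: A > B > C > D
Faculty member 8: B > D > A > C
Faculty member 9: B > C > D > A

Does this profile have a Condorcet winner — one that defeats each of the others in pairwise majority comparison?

Yes

Head-to-head results (9 voters total):
A vs B: B wins 6–3.
A vs C: A wins 6–3.
A vs D: D wins 6–3.
B vs C: B wins 7–2.
B vs D: B wins 8–1.
C vs D: D wins 5–4.
B beats each rival — A (6–3), C (7–2), D (8–1) — so B is the Condorcet winner.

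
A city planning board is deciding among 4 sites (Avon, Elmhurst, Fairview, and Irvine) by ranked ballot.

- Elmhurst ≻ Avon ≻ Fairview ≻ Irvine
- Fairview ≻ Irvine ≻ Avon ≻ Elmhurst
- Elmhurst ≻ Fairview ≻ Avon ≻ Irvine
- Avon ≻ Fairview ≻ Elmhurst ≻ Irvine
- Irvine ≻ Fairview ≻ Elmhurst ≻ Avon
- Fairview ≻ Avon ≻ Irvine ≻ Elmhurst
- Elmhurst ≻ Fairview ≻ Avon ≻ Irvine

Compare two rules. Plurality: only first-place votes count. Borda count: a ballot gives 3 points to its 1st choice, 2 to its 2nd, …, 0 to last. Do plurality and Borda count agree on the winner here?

Plurality first-place counts: Avon 1, Elmhurst 3, Fairview 2, Irvine 1 → Elmhurst.
Borda totals: Avon 10, Elmhurst 11, Fairview 15, Irvine 6 → Fairview.
The two rules disagree: plurality picks Elmhurst, Borda picks Fairview.

No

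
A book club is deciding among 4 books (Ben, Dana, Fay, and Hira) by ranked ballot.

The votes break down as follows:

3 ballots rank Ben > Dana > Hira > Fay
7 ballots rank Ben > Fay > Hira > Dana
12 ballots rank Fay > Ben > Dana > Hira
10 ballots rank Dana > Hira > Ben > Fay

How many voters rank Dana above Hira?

Ballots ranking Dana above Hira: 3+12+10 = 25.
Ballots ranking Hira above Dana: 7.
So 25 of 32 voters prefer Dana to Hira.

25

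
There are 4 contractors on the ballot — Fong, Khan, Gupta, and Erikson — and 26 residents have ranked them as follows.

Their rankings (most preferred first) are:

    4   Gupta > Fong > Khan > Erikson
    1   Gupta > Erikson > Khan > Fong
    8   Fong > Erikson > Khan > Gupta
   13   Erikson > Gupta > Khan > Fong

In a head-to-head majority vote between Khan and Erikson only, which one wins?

Erikson

Ballots ranking Khan above Erikson: 4.
Ballots ranking Erikson above Khan: 1+8+13 = 22.
Erikson wins the head-to-head, 22–4.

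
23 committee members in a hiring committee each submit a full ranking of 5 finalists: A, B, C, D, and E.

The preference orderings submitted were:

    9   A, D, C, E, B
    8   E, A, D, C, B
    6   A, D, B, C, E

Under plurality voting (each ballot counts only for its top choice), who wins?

First-place vote totals:
  A: 15
  B: 0
  C: 0
  D: 0
  E: 8
A has the most first-place votes.

A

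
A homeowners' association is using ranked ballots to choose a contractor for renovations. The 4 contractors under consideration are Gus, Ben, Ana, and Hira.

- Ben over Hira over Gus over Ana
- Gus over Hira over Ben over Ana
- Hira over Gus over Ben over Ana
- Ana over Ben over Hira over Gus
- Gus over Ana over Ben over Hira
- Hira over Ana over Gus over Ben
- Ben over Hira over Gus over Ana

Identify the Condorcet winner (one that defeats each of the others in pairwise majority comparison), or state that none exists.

There is no Condorcet winner

Head-to-head results (7 voters total):
Gus vs Ben: Gus wins 4–3.
Gus vs Ana: Gus wins 5–2.
Gus vs Hira: Hira wins 5–2.
Ben vs Ana: Ben wins 4–3.
Ben vs Hira: Ben wins 4–3.
Ana vs Hira: Hira wins 5–2.
No candidate beats all others: Gus beats Ben beats Hira beats Gus, a majority cycle.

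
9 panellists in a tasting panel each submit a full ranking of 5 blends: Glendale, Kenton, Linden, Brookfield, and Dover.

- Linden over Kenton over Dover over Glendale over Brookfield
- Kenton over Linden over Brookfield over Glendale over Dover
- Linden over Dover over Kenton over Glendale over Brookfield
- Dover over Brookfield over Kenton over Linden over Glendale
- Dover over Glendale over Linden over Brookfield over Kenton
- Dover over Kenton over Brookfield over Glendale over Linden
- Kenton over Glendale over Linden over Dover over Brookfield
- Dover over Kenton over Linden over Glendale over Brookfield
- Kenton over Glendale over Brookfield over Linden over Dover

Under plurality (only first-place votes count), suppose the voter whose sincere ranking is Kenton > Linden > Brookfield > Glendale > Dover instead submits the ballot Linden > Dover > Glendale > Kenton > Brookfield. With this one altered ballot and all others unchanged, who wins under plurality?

First-place totals with the altered ballot: Glendale 0, Kenton 2, Linden 3, Brookfield 0, Dover 4.
The winner is unchanged: still Dover.

Dover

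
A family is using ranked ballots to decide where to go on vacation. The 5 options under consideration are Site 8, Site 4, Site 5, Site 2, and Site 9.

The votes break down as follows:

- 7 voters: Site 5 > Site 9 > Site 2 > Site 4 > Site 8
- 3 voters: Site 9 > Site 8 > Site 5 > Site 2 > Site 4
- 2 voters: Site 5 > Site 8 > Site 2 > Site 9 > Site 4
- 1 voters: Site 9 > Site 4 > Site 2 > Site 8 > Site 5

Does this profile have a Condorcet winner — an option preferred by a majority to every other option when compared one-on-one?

Head-to-head results (13 voters total):
Site 8 vs Site 4: Site 4 wins 8–5.
Site 8 vs Site 5: Site 5 wins 9–4.
Site 8 vs Site 2: Site 2 wins 8–5.
Site 8 vs Site 9: Site 9 wins 11–2.
Site 4 vs Site 5: Site 5 wins 12–1.
Site 4 vs Site 2: Site 2 wins 12–1.
Site 4 vs Site 9: Site 9 wins 13–0.
Site 5 vs Site 2: Site 5 wins 12–1.
Site 5 vs Site 9: Site 5 wins 9–4.
Site 2 vs Site 9: Site 9 wins 11–2.
Site 5 beats each rival — Site 8 (9–4), Site 4 (12–1), Site 2 (12–1), Site 9 (9–4) — so Site 5 is the Condorcet winner.

Yes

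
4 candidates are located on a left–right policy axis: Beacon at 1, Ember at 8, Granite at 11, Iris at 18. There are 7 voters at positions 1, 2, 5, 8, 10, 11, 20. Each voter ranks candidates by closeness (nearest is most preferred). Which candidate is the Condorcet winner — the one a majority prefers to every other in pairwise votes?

Ember

With single-peaked preferences on a line, the Condorcet winner is the candidate closest to the median voter.
The median voter (position 8) is closest to Ember at 8.
Check: Ember vs Beacon — voters closer to Ember: 5 of 7.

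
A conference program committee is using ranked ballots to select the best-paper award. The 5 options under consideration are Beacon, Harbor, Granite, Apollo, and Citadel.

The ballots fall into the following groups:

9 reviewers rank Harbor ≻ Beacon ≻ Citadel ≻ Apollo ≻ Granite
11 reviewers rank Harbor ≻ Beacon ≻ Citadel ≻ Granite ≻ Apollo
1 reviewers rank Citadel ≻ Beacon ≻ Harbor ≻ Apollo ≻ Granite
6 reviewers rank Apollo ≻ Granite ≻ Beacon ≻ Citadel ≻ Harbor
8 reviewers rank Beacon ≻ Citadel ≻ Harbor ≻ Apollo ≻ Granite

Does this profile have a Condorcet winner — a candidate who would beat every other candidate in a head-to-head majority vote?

Yes

Head-to-head results (35 voters total):
Beacon vs Harbor: Harbor wins 20–15.
Beacon vs Granite: Beacon wins 29–6.
Beacon vs Apollo: Beacon wins 29–6.
Beacon vs Citadel: Beacon wins 34–1.
Harbor vs Granite: Harbor wins 29–6.
Harbor vs Apollo: Harbor wins 29–6.
Harbor vs Citadel: Harbor wins 20–15.
Granite vs Apollo: Apollo wins 24–11.
Granite vs Citadel: Citadel wins 29–6.
Apollo vs Citadel: Citadel wins 29–6.
Harbor beats each rival — Beacon (20–15), Granite (29–6), Apollo (29–6), Citadel (20–15) — so Harbor is the Condorcet winner.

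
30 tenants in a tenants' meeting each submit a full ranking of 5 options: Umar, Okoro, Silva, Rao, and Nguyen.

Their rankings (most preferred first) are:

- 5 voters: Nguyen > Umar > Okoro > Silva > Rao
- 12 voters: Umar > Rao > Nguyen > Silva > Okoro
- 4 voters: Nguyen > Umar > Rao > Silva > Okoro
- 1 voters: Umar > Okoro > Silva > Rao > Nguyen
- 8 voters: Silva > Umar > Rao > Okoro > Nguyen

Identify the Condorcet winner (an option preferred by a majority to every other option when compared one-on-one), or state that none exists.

Head-to-head results (30 voters total):
Umar vs Okoro: Umar wins 30–0.
Umar vs Silva: Umar wins 22–8.
Umar vs Rao: Umar wins 30–0.
Umar vs Nguyen: Umar wins 21–9.
Okoro vs Silva: Silva wins 24–6.
Okoro vs Rao: Rao wins 24–6.
Okoro vs Nguyen: Nguyen wins 21–9.
Silva vs Rao: Rao wins 16–14.
Silva vs Nguyen: Nguyen wins 21–9.
Rao vs Nguyen: Rao wins 21–9.
Umar beats each rival — Okoro (30–0), Silva (22–8), Rao (30–0), Nguyen (21–9) — so Umar is the Condorcet winner.

Umar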